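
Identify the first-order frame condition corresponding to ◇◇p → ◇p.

Transitivity

Replacing p by ¬p and contraposing gives the equivalent schema □p → □□p.
Suppose □p→□□p is valid. Take Rxy, Ryz and set V(p)={w : Rxw}. Then □p at x, so □□p at x, so □p at y, so p at z, i.e. Rxz.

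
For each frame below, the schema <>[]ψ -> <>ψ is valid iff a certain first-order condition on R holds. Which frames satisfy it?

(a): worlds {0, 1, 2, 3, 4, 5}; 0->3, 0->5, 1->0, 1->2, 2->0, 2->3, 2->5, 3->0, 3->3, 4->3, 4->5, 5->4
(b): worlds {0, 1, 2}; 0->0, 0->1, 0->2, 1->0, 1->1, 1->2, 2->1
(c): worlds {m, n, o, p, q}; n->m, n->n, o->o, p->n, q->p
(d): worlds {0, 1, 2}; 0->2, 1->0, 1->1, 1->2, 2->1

(b)

Frame correspondent (Sahlqvist): forall x forall y (xRy -> exists w (yRw & xRw)) — i.e. a generalized confluence (Geach) condition.
(a): fails — 0R5 but no w with 5Rw and 0Rw.
(b): ✓.
(c): fails — nRm but no w with mRw and nRw.
(d): fails — 0R2 but no w with 2Rw and 0Rw.
Valid on: (b).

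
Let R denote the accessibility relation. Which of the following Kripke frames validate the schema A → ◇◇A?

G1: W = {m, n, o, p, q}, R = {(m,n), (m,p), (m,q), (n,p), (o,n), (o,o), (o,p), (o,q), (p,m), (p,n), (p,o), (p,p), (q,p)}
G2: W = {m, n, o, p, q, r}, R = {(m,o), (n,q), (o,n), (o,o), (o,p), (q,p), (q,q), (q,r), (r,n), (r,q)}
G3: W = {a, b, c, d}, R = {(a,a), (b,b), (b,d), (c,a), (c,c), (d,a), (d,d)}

Frame correspondent (Sahlqvist): ∀x ∃w (x = w ∧ xR²w) — i.e. a generalized confluence (Geach) condition.
G1: fails — at q but no w with q=w and qR²w.
G2: fails — at m but no w with m=w and mR²w.
G3: condition met.
Valid on: G3.

G3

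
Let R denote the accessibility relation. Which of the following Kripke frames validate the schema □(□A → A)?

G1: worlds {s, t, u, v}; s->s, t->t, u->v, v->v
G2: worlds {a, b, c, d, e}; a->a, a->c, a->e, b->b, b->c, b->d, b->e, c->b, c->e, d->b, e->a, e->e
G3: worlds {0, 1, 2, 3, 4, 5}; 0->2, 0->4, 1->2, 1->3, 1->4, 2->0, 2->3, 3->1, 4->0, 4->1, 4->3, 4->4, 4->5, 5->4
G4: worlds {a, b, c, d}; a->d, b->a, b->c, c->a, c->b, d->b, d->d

G1

This is the axiom for shift-reflexivity; its first-order frame correspondent is ∀x ∀y (Rxy → Ryy).
G1: satisfies the condition.
G2: fails — Rbc but not Rcc.
G3: fails — R02 but not R22.
G4: fails — Rbc but not Rcc.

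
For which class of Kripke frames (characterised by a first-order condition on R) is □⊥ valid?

emptiness of R: ∀x ∀y ¬Rxy

□⊥ is valid iff no world has any successor (otherwise □⊥ fails at any world with one).
The converse is a direct semantic check.
So the correspondent is emptiness of R.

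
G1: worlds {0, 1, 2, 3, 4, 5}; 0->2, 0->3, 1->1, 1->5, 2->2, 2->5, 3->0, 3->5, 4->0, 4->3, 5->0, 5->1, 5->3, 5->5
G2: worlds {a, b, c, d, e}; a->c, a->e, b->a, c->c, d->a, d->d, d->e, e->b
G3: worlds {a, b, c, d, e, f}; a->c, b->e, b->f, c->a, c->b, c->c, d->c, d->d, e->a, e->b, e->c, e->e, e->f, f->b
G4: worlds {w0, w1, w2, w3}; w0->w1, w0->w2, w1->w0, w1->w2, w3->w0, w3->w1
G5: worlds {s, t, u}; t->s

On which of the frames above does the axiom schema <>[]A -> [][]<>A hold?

G5

This is the axiom for a generalized confluence (Geach) condition; its first-order frame correspondent is forall x forall y forall z ((xRy & x R^2 z) -> exists w (yRw & zRw)).
G1: fails — 0R3, 0R²0 but no w with 3Rw and 0Rw.
G2: fails — aRc, aR²b but no w with cRw and bRw.
G3: fails — aRc, aR²b but no w with cRw and bRw.
G4: fails — w0Rw1, w0R²w2 but no w with w1Rw and w2Rw.
G5: satisfies the condition.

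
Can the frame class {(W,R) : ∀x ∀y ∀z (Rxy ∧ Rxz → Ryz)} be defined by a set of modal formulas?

Yes: it is the Euclidean property, defined by the 5 schema ◇q → □◇q.

Definable; ◇q → □◇q defines it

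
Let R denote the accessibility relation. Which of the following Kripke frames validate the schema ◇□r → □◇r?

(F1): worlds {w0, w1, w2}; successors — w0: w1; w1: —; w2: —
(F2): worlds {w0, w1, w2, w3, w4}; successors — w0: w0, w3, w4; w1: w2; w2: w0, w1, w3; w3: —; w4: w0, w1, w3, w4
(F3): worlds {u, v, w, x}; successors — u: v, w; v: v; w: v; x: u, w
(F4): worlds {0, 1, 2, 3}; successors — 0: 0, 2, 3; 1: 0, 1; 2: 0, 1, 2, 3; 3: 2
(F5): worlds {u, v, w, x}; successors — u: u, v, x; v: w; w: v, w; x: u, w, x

(F3)

Frame correspondent (Sahlqvist): ∀x ∀y ∀z (Rxy ∧ Rxz → ∃w (Ryw ∧ Rzw)) — i.e. convergence.
(F1): fails — Rw0w1 and Rw0w1 but w1 and w1 have no common successor.
(F2): fails — Rw0w4 and Rw0w3 but w4 and w3 have no common successor.
(F3): condition met.
(F4): fails — R23 and R21 but 3 and 1 have no common successor.
(F5): fails — Ruv and Ruu but v and u have no common successor.
Valid on: (F3).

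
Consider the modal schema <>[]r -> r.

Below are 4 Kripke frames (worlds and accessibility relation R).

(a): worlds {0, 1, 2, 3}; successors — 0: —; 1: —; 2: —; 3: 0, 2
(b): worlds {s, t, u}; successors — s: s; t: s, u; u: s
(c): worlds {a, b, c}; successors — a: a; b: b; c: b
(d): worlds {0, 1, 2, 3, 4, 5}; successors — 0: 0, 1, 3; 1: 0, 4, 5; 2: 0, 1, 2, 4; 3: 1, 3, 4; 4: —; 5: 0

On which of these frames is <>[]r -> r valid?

The schema corresponds to symmetry: forall x forall y (Rxy -> Ryx).
(a): fails — R32 but not R23.
(b): fails — Rus but not Rsu.
(c): fails — Rcb but not Rbc.
(d): fails — R34 but not R43.
Valid on no frame.

none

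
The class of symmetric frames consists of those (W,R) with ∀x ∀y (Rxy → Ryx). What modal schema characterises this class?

This is symmetry; the standard corresponding axiom is B: ψ → □◇ψ.
Suppose ψ→□◇ψ is valid. Take Rxy and set V(ψ)={x}. Then ψ at x, so □◇ψ at x, so ◇ψ at y, so some z with Ryz has ψ; z=x, i.e. Ryx.

ψ → □◇ψ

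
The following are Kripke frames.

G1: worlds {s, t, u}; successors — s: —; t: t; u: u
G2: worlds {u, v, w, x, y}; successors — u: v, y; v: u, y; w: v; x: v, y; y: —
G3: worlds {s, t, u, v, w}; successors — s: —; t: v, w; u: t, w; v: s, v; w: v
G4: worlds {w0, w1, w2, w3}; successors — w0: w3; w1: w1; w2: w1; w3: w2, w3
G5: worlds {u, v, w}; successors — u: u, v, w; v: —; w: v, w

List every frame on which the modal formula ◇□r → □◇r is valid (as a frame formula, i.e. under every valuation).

Frame correspondent (Sahlqvist): ∀x ∀y ∀z (Rxy ∧ Rxz → ∃w (Ryw ∧ Rzw)) — i.e. convergence.
G1: satisfies the condition.
G2: fails — Ruv and Ruy but v and y have no common successor.
G3: fails — Rvv and Rvs but v and s have no common successor.
G4: fails — Rw3w2 and Rw3w3 but w2 and w3 have no common successor.
G5: fails — Ruv and Ruv but v and v have no common successor.
Valid on: G1.

G1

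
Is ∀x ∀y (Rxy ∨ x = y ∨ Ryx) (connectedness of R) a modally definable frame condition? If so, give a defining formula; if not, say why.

If a class were modally definable it would be closed under disjoint unions (Goldblatt–Thomason).
Take 3 disjoint single-world reflexive frames: each is trivially connected, but their disjoint union has 3 worlds with no edge between distinct components, so it is not connected.
Hence connectedness of R is not modally definable.

Not definable by any modal formula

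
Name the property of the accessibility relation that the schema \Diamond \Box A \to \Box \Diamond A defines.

Suppose ◇□A→□◇A is valid. Take Rxy, Rxz and set V(A)={w : Ryw}. Then □A at y so ◇□A at x, so □◇A at x, so ◇A at z, giving w with Rzw and Ryw.

Convergence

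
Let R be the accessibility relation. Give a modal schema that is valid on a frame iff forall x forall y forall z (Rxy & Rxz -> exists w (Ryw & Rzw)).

This is convergence; the standard corresponding axiom is .2: ◇□s → □◇s.
Suppose ◇□s→□◇s is valid. Take Rxy, Rxz and set V(s)={w : Ryw}. Then □s at y so ◇□s at x, so □◇s at x, so ◇s at z, giving w with Rzw and Ryw.

◇□s → □◇s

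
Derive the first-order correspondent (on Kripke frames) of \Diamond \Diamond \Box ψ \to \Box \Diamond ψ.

This is a Sahlqvist (Geach-type) schema ◇^2□^1ψ → □^1◇^1ψ.
First-order correspondent: \forall x \forall y \forall z ((x R^2 y \wedge xRz) \to \exists w (yRw \wedge zRw)).

\forall x \forall y \forall z ((x R^2 y \wedge xRz) \to \exists w (yRw \wedge zRw))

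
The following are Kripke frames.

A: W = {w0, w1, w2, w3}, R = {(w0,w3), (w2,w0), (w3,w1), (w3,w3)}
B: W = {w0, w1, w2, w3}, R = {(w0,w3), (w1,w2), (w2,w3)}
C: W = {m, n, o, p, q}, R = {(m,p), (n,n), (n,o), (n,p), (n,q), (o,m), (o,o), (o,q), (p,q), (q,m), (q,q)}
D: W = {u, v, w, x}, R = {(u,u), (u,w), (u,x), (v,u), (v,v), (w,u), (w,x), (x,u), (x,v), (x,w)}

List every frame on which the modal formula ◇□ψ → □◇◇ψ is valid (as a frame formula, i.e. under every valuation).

D

The schema corresponds to a generalized confluence (Geach) condition: ∀x ∀y ∀z ((xRy ∧ xRz) → ∃w (yRw ∧ zR²w)).
A: fails — w3Rw1, w3Rw1 but no w with w1Rw and w1R²w.
B: fails — w0Rw3, w0Rw3 but no w with w3Rw and w3R²w.
C: fails — oRm, oRm but no w with mRw and mR²w.
D: condition met.
Valid on: D.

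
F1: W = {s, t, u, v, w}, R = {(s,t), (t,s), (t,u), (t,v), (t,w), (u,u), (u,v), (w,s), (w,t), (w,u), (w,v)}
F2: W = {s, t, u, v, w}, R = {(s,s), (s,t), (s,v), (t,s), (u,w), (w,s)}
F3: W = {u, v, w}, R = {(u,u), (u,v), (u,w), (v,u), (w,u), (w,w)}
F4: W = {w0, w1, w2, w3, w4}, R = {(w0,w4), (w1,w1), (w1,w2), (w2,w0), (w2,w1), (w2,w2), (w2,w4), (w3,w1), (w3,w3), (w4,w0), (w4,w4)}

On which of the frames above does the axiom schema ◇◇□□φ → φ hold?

This is the axiom for a generalized confluence (Geach) condition; its first-order frame correspondent is ∀x ∀y (xR²y → ∃w (yR²w ∧ x = w)).
F1: fails — sR²u but no w* with uR²w* and s=w*.
F2: fails — sR²v but no w* with vR²w* and s=w*.
F3: ✓.
F4: fails — w1R²w0 but no w with w0R²w and w1=w.

F3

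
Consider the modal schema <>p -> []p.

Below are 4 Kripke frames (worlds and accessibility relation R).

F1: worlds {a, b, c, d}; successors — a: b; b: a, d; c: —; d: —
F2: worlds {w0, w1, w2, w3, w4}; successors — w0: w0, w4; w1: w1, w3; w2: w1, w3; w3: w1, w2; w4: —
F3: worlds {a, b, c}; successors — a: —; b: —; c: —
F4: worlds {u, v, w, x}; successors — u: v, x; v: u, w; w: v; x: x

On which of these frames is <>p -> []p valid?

F3

Frame correspondent (Sahlqvist): forall x forall y forall z (Rxy & Rxz -> y = z) — i.e. partial functionality.
F1: fails — b sees both a and d.
F2: fails — w0 sees both w0 and w4.
F3: satisfies the condition.
F4: fails — u sees both v and x.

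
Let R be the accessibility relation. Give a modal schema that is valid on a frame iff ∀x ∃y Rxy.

A defining formula is □ψ → ◇ψ (the D axiom).

□ψ → ◇ψ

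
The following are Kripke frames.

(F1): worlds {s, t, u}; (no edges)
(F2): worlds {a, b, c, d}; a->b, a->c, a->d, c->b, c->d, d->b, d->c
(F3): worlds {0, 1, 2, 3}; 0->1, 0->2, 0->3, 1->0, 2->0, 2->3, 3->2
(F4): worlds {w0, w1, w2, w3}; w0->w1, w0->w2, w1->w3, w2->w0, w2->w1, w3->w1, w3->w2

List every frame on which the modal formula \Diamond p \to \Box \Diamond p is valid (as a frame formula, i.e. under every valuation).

(F1)

This is the axiom for the Euclidean property; its first-order frame correspondent is \forall x \forall y \forall z (Rxy \wedge Rxz \to Ryz).
(F1): satisfies the condition.
(F2): fails — Rab and Rab but not Rbb.
(F3): fails — R02 and R02 but not R22.
(F4): fails — Rw0w1 and Rw0w1 but not Rw1w1.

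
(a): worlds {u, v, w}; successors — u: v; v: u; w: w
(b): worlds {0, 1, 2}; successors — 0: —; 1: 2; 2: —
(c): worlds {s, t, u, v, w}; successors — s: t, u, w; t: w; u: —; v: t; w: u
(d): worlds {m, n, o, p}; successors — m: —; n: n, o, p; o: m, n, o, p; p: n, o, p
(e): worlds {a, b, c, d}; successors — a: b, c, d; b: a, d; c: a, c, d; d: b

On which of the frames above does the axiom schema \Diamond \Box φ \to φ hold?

The schema corresponds to symmetry: \forall x \forall y (Rxy \to Ryx).
(a): ✓.
(b): fails — R12 but not R21.
(c): fails — Rwu but not Ruw.
(d): fails — Rom but not Rmo.
(e): fails — Rcd but not Rdc.

(a)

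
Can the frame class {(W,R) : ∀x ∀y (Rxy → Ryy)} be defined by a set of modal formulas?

The condition is shift-reflexivity. A defining modal formula is □(□p → p).
Suppose □(□p→p) is valid. Take Rxy and set V(p)={w : Ryw}. Then at y, □p holds; since □(□p→p) at x, □p→p at y, so p at y, i.e. Ryy.

Definable; □(□p → p) defines it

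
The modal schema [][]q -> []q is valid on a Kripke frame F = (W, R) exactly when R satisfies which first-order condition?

density

This schema is the C4 axiom.
Its frame correspondent is density — forall x forall y (Rxy -> exists z (Rxz & Rzy)).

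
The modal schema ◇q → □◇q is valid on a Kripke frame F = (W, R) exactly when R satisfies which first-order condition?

The Euclidean property

Suppose ◇q→□◇q is valid. Take Rxy, Rxz and set V(q)={y}. Then ◇q at x, so □◇q at x, so ◇q at z, so some w with Rzw has q; w=y, i.e. Rzy. By symmetry of the argument, Ryz.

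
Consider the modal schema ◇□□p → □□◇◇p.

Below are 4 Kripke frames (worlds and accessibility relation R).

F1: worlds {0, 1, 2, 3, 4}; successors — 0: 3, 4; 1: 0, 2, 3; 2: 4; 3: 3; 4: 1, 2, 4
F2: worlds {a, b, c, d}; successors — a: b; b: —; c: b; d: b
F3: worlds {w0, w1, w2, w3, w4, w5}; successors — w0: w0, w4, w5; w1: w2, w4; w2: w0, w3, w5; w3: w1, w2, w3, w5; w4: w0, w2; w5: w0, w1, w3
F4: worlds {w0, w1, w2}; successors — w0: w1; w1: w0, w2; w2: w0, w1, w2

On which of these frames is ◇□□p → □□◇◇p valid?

F2, F3, F4

This is the axiom for a generalized confluence (Geach) condition; its first-order frame correspondent is ∀x ∀y ∀z ((xRy ∧ xR²z) → ∃w (yR²w ∧ zR²w)).
F1: fails — 0R3, 0R²2 but no w with 3R²w and 2R²w.
F2: holds.
F3: holds.
F4: holds.
Valid on: F2, F3, F4.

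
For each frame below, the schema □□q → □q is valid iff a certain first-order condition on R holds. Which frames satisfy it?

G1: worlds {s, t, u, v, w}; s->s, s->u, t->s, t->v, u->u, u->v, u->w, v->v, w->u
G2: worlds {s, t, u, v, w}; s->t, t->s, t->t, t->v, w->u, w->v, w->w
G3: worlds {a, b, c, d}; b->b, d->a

G1, G2

Frame correspondent (Sahlqvist): ∀x ∀y (Rxy → ∃z (Rxz ∧ Rzy)) — i.e. density.
G1: holds.
G2: holds.
G3: fails — Rda but no z with Rdz and Rza.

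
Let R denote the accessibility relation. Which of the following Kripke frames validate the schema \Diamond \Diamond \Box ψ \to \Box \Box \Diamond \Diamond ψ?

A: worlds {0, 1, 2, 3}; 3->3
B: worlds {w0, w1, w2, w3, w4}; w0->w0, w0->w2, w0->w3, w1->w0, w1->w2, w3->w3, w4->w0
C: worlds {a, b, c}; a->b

The schema corresponds to a generalized confluence (Geach) condition: \forall x \forall y \forall z ((x R^2 y \wedge x R^2 z) \to \exists w (yRw \wedge z R^2 w)).
A: condition met.
B: fails — w0R²w0, w0R²w2 but no w with w0Rw and w2R²w.
C: condition met.

A, C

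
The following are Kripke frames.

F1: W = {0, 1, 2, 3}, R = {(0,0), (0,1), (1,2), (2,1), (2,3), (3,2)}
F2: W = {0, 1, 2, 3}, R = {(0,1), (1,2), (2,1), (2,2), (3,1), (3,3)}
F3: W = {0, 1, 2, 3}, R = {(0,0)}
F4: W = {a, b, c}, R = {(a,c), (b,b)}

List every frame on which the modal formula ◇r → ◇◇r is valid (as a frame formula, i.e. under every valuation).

The schema corresponds to a generalized confluence (Geach) condition: ∀x ∀y (xRy → ∃w (y = w ∧ xR²w)).
F1: fails — 1R2 but no w with 2=w and 1R²w.
F2: fails — 0R1 but no w with 1=w and 0R²w.
F3: ✓.
F4: fails — aRc but no w with c=w and aR²w.

F3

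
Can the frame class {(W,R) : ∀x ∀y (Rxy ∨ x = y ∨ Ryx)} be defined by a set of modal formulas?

Modal frame validity is preserved under disjoint unions.
Take 4 disjoint single-world reflexive frames: each is trivially connected, but their disjoint union has 4 worlds with no edge between distinct components, so it is not connected.
So the class is not modally definable.

Not definable by any modal formula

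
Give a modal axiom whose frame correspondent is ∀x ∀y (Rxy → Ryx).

The condition is symmetry. The B schema r → □◇r defines it.

r → □◇r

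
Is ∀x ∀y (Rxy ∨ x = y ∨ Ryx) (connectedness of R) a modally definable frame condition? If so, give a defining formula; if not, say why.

If a class were modally definable it would be closed under disjoint unions (Goldblatt–Thomason).
Take 2 disjoint single-world reflexive frames: each is trivially connected, but their disjoint union has 2 worlds with no edge between distinct components, so it is not connected.
Hence connectedness of R is not modally definable.

No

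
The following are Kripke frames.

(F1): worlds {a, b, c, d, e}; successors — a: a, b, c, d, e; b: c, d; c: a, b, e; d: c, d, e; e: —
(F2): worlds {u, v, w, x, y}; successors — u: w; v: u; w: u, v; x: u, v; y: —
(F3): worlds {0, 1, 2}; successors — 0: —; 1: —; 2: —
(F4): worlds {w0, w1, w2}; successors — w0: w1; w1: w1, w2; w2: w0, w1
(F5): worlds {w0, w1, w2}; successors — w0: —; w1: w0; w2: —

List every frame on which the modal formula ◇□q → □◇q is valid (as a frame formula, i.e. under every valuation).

(F3), (F4)

Frame correspondent (Sahlqvist): ∀x ∀y ∀z (Rxy ∧ Rxz → ∃w (Ryw ∧ Rzw)) — i.e. convergence.
(F1): fails — Rab and Rae but b and e have no common successor.
(F2): fails — Rwu and Rwv but u and v have no common successor.
(F3): satisfies the condition.
(F4): satisfies the condition.
(F5): fails — Rw1w0 and Rw1w0 but w0 and w0 have no common successor.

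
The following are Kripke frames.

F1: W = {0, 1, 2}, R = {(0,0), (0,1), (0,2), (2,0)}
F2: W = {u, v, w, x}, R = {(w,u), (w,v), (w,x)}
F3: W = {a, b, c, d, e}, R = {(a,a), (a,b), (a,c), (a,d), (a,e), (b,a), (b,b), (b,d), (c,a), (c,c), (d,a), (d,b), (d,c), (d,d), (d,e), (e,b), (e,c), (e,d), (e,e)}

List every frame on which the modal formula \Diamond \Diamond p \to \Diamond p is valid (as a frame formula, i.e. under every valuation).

Frame correspondent (Sahlqvist): \forall x \forall y (x R^2 y \to \exists w (y = w \wedge xRw)) — i.e. a generalized confluence (Geach) condition.
F1: fails — 2R²1 but no w with 1=w and 2Rw.
F2: satisfies the condition.
F3: fails — bR²c but no w with c=w and bRw.
Valid on: F2.

F2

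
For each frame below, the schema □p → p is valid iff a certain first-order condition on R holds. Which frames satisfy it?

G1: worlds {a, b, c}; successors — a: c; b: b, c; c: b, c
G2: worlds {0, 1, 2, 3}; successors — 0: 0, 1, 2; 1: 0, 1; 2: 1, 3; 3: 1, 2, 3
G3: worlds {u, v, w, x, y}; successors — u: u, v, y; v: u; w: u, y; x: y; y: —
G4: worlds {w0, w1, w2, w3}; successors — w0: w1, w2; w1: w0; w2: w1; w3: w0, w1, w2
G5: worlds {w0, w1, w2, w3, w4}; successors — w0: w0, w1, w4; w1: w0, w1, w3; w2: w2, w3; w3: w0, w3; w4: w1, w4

Frame correspondent (Sahlqvist): ∀x Rxx — i.e. reflexivity.
G1: fails — world a does not see itself.
G2: fails — world 2 does not see itself.
G3: fails — world v does not see itself.
G4: fails — world w0 does not see itself.
G5: holds.
Valid on: G5.

G5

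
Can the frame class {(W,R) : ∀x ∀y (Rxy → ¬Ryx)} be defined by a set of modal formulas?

Modal frame validity is preserved under surjective bounded morphisms.
The 4-cycle (worlds a,b,c,d with a→b→c→d→a) is asymmetric. Mapping every world to a single reflexive point • is a surjective bounded morphism, and the reflexive point is not asymmetric (R•• but asymmetry requires ¬R••).
So the class is not modally definable.

Not definable by any modal formula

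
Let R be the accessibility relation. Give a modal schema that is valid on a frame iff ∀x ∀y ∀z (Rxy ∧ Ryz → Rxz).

A defining formula is □p → □□p (the 4 axiom).

□p → □□p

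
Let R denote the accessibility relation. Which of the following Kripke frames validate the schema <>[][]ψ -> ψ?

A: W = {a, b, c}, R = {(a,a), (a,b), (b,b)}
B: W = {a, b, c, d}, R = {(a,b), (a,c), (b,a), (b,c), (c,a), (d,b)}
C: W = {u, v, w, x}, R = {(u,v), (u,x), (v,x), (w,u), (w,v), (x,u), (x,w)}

C

Frame correspondent (Sahlqvist): forall x forall y (xRy -> exists w (y R^2 w & x = w)) — i.e. a generalized confluence (Geach) condition.
A: fails — aRb but no w with bR²w and a=w.
B: fails — aRc but no w with cR²w and a=w.
C: holds.
Valid on: C.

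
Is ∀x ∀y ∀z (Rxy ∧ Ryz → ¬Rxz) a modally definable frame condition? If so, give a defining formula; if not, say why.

No — not modally definable

Any modally definable frame class is closed under surjective bounded morphisms.
The 7-cycle (worlds s,t,u,v,w,x,y with s→t→u→v→w→x→y→s) is intransitive. Mapping every world to a single reflexive point • is a surjective bounded morphism; the reflexive point is not intransitive (R••∧R•• but R••).
So no modal formula (or set of formulas) defines exactly the intransitive frames.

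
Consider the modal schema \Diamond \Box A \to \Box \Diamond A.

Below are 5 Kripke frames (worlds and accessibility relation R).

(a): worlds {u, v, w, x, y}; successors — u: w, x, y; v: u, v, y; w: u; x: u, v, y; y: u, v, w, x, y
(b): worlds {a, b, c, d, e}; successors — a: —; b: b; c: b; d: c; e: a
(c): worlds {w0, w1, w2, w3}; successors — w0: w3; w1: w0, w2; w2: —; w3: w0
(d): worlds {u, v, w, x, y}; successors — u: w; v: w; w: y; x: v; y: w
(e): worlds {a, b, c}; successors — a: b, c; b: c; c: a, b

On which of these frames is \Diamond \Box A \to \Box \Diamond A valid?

The schema corresponds to convergence: \forall x \forall y \forall z (Rxy \wedge Rxz \to \exists w (Ryw \wedge Rzw)).
(a): fails — Ryw and Ryu but w and u have no common successor.
(b): fails — Rea and Rea but a and a have no common successor.
(c): fails — Rw1w2 and Rw1w2 but w2 and w2 have no common successor.
(d): ✓.
(e): fails — Rab and Rac but b and c have no common successor.
Valid on: (d).

(d)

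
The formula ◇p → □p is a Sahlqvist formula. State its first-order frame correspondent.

Partial functionality

Suppose ◇p→□p is valid. Take Rxy, Rxz and set V(p)={y}. Then ◇p at x, so □p at x, so p at z, i.e. z=y.
Conversely, any frame satisfying ∀x ∀y ∀z (Rxy ∧ Rxz → y = z) validates the schema.
Frame condition: ∀x ∀y ∀z (Rxy ∧ Rxz → y = z).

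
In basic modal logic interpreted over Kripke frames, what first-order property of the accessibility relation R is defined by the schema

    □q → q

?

reflexivity: ∀x Rxx

This schema is the T axiom.
It corresponds to reflexivity: ∀x Rxx.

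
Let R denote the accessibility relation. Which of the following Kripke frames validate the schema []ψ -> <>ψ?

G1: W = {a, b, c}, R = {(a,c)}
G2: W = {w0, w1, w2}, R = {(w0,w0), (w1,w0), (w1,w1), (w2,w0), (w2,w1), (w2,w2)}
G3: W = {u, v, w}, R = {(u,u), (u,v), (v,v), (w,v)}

The schema corresponds to seriality: forall x exists y Rxy.
G1: fails — world b has no successor.
G2: satisfies the condition.
G3: satisfies the condition.
Valid on: G2, G3.

G2, G3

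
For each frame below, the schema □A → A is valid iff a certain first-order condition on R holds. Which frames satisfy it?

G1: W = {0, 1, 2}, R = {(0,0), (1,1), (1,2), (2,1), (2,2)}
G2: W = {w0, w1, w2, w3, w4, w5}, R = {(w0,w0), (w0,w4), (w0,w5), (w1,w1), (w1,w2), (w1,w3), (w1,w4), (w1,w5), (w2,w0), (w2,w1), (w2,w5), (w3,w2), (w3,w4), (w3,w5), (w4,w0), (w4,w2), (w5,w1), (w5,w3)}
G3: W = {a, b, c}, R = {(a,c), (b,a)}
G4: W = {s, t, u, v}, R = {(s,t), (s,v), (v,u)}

G1

Frame correspondent (Sahlqvist): ∀x Rxx — i.e. reflexivity.
G1: condition met.
G2: fails — world w2 does not see itself.
G3: fails — world a does not see itself.
G4: fails — world s does not see itself.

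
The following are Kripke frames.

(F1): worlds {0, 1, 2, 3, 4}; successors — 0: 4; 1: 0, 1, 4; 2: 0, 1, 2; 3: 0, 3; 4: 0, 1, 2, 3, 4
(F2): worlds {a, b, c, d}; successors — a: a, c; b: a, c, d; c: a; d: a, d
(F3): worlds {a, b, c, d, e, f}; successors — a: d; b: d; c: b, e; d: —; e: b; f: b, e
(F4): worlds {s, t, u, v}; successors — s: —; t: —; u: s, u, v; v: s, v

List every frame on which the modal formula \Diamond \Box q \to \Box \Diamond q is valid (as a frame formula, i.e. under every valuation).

(F2)

The schema corresponds to convergence: \forall x \forall y \forall z (Rxy \wedge Rxz \to \exists w (Ryw \wedge Rzw)).
(F1): fails — R20 and R22 but 0 and 2 have no common successor.
(F2): ✓.
(F3): fails — Rad and Rad but d and d have no common successor.
(F4): fails — Ruv and Rus but v and s have no common successor.
Valid on: (F2).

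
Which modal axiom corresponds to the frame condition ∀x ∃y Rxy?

The condition is seriality. The D schema □q → ◇q defines it.
Suppose □q→◇q is valid. At any x set V(q)=W. Then □q at x, so ◇q at x, so x has a successor.

□q → ◇q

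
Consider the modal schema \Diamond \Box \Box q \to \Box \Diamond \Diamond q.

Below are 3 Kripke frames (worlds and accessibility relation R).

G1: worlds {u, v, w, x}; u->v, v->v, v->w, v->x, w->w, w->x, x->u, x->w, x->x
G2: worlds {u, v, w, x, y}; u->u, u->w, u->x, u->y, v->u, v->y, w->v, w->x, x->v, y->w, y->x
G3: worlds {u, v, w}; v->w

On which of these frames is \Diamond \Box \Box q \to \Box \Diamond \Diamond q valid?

The schema corresponds to a generalized confluence (Geach) condition: \forall x \forall y \forall z ((xRy \wedge xRz) \to \exists w (y R^2 w \wedge z R^2 w)).
G1: ✓.
G2: fails — uRx, uRy but no t with xR²t and yR²t.
G3: fails — vRw, vRw but no t with wR²t and wR²t.
Valid on: G1.

G1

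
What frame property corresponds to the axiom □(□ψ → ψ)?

This is the T□ axiom.
It corresponds to shift-reflexivity: ∀x ∀y (Rxy → Ryy).

shift-reflexivity: ∀x ∀y (Rxy → Ryy)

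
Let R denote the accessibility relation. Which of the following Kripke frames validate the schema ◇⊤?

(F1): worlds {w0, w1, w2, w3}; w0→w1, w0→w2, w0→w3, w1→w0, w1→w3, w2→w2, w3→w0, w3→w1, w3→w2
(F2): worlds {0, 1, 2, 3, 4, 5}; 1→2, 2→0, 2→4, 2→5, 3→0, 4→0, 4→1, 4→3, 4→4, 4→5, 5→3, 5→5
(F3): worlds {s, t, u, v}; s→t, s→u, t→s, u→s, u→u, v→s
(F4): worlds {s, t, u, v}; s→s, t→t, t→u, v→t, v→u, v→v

Frame correspondent (Sahlqvist): ∀x ∃y Rxy — i.e. seriality.
(F1): ✓.
(F2): fails — world 0 has no successor.
(F3): ✓.
(F4): fails — world u has no successor.
Valid on: (F1), (F3).

(F1), (F3)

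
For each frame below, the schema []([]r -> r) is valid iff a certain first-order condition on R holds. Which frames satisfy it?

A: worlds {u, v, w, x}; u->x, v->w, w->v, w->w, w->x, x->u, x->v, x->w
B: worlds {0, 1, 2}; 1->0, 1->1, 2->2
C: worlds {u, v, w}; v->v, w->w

The schema corresponds to shift-reflexivity: forall x forall y (Rxy -> Ryy).
A: fails — Rwx but not Rxx.
B: fails — R10 but not R00.
C: condition met.
Valid on: C.

C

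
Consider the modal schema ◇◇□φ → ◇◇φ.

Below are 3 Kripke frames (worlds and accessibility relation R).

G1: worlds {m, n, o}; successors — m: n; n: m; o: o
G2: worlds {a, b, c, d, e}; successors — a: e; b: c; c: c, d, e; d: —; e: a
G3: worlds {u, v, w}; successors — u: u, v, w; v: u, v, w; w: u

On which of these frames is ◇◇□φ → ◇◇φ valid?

The schema corresponds to a generalized confluence (Geach) condition: ∀x ∀y (xR²y → ∃w (yRw ∧ xR²w)).
G1: fails — mR²m but no w with mRw and mR²w.
G2: fails — aR²a but no w with aRw and aR²w.
G3: holds.

G3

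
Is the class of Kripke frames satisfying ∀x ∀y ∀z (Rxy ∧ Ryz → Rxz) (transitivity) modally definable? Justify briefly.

Yes — defined by □p → □□p

Yes: it is transitivity, defined by the 4 schema □p → □□p.
Suppose □p→□□p is valid. Take Rxy, Ryz and set V(p)={w : Rxw}. Then □p at x, so □□p at x, so □p at y, so p at z, i.e. Rxz.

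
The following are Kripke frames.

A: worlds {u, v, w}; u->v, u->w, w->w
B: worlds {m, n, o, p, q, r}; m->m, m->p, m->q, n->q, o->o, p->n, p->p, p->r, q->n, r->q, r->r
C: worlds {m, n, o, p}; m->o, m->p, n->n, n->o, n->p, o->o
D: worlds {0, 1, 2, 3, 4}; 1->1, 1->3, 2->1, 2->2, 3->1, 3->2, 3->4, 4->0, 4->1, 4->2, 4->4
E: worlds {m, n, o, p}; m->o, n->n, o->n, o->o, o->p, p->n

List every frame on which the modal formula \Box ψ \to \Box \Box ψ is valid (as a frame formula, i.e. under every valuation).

The schema corresponds to transitivity: \forall x \forall y \forall z (Rxy \wedge Ryz \to Rxz).
A: holds.
B: fails — Rpn and Rnq but not Rpq.
C: holds.
D: fails — R34 and R40 but not R30.
E: fails — Rmo and Ron but not Rmn.

A, C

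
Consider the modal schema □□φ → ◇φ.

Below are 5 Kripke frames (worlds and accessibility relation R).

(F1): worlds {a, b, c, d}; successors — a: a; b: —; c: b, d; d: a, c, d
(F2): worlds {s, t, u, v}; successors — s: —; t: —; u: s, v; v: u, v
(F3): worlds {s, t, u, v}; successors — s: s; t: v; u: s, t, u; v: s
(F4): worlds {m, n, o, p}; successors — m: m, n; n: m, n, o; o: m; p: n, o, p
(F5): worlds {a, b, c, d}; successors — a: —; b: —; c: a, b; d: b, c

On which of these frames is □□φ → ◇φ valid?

(F4)

This is the axiom for a generalized confluence (Geach) condition; its first-order frame correspondent is ∀x ∃w (xR²w ∧ xRw).
(F1): fails — at b but no w with bR²w and bRw.
(F2): fails — at s but no w with sR²w and sRw.
(F3): fails — at t but no w with tR²w and tRw.
(F4): holds.
(F5): fails — at a but no w with aR²w and aRw.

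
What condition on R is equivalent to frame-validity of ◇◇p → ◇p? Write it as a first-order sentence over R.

∀x ∀y (xR²y → ∃w (y = w ∧ xRw))

This is a Sahlqvist (Geach-type) schema ◇^2□^0p → □^0◇^1p.
Minimal-valuation argument: fix x; take any y with xR^2y and any z with xR^0z. Set V(p) to the set of worlds R-reachable from y in exactly 0 steps. Then □^0p holds at y, so the antecedent holds at x; validity forces ◇^1p at z, giving a w with zR^1w and yR^0w.
First-order correspondent: ∀x ∀y (xR²y → ∃w (y = w ∧ xRw)).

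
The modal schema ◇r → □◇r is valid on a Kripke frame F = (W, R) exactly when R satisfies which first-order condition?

Suppose ◇r→□◇r is valid. Take Rxy, Rxz and set V(r)={y}. Then ◇r at x, so □◇r at x, so ◇r at z, so some w with Rzw has r; w=y, i.e. Rzy. By symmetry of the argument, Ryz.

The Euclidean property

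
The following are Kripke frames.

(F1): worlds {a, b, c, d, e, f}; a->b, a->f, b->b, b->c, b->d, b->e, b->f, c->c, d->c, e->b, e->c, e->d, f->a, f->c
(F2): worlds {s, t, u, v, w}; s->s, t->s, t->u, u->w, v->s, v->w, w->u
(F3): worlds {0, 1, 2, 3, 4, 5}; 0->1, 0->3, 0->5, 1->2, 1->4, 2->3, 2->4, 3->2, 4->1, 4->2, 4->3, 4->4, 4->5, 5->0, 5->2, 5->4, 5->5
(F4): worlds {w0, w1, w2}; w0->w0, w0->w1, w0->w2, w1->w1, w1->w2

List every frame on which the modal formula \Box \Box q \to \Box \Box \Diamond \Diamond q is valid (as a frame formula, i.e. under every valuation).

(F1), (F2), (F3)

Frame correspondent (Sahlqvist): \forall x \forall z (x R^2 z \to \exists w (x R^2 w \wedge z R^2 w)) — i.e. a generalized confluence (Geach) condition.
(F1): holds.
(F2): holds.
(F3): holds.
(F4): fails — w0R²w2 but no w with w0R²w and w2R²w.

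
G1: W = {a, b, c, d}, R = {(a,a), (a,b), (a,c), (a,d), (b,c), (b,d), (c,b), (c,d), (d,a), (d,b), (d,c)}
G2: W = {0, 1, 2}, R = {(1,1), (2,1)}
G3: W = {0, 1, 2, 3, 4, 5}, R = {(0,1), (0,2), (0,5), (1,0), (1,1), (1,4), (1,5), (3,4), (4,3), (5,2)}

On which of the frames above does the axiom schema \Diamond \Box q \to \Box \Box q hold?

The schema corresponds to a generalized confluence (Geach) condition: \forall x \forall y \forall z ((xRy \wedge x R^2 z) \to \exists w (yRw \wedge z = w)).
G1: fails — aRb, aR²a but no w with bRw and a=w.
G2: holds.
G3: fails — 0R1, 0R²2 but no w with 1Rw and 2=w.

G2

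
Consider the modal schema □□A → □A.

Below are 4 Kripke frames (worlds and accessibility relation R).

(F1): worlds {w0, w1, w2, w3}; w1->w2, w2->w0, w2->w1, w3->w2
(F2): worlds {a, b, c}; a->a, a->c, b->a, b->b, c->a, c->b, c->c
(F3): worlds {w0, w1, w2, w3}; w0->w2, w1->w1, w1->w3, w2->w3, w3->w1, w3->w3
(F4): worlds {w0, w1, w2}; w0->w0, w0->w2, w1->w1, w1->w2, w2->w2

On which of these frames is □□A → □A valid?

(F2), (F4)

The schema corresponds to density: ∀x ∀y (Rxy → ∃z (Rxz ∧ Rzy)).
(F1): fails — Rw1w2 but no z with Rw1z and Rzw2.
(F2): condition met.
(F3): fails — Rw0w2 but no z with Rw0z and Rzw2.
(F4): condition met.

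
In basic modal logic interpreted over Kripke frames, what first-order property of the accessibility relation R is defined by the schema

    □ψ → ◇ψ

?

seriality: ∀x ∃y Rxy

Suppose □ψ→◇ψ is valid. At any x set V(ψ)=W. Then □ψ at x, so ◇ψ at x, so x has a successor.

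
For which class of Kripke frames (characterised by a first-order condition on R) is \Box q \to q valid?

reflexivity

This is the T axiom.
It corresponds to reflexivity: \forall x Rxx.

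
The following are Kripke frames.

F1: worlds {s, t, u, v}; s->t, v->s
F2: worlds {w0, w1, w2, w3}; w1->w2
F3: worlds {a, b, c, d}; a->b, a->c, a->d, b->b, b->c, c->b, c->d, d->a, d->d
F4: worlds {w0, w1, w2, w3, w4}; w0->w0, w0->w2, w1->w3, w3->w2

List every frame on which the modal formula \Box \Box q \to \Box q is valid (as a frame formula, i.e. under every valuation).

Frame correspondent (Sahlqvist): \forall x \forall y (Rxy \to \exists z (Rxz \wedge Rzy)) — i.e. density.
F1: fails — Rvs but no z with Rvz and Rzs.
F2: fails — Rw1w2 but no z with Rw1z and Rzw2.
F3: satisfies the condition.
F4: fails — Rw3w2 but no z with Rw3z and Rzw2.

F3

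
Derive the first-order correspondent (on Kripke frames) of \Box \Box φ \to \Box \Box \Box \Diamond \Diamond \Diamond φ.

\forall x \forall z (x R^3 z \to \exists w (x R^2 w \wedge z R^3 w))

This is a Sahlqvist (Geach-type) schema ◇^0□^2φ → □^3◇^3φ.
Minimal-valuation argument: fix x; take any y with xR^0y and any z with xR^3z. Set V(φ) to the set of worlds R-reachable from y in exactly 2 steps. Then □^2φ holds at y, so the antecedent holds at x; validity forces ◇^3φ at z, giving a w with zR^3w and yR^2w.
First-order correspondent: \forall x \forall z (x R^3 z \to \exists w (x R^2 w \wedge z R^3 w)).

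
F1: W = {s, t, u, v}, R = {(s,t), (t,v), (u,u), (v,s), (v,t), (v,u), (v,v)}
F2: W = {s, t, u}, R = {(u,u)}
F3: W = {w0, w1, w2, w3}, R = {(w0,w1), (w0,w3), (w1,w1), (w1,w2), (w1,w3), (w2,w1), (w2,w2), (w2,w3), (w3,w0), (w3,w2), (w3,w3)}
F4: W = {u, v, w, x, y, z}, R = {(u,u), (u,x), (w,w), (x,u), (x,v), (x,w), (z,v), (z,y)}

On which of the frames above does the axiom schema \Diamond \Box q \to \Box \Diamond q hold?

The schema corresponds to convergence: \forall x \forall y \forall z (Rxy \wedge Rxz \to \exists w (Ryw \wedge Rzw)).
F1: fails — Rvt and Rvu but t and u have no common successor.
F2: satisfies the condition.
F3: satisfies the condition.
F4: fails — Rxw and Rxu but w and u have no common successor.
Valid on: F2, F3.

F2, F3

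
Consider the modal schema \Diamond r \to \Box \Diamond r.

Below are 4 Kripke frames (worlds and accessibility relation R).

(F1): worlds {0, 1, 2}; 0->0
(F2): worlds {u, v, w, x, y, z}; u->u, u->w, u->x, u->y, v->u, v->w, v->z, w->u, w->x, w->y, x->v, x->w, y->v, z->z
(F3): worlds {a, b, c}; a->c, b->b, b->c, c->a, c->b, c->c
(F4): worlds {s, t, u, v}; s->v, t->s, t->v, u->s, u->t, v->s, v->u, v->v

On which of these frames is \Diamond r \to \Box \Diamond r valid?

Frame correspondent (Sahlqvist): \forall x \forall y \forall z (Rxy \wedge Rxz \to Ryz) — i.e. the Euclidean property.
(F1): ✓.
(F2): fails — Ruw and Ruw but not Rww.
(F3): fails — Rcb and Rca but not Rba.
(F4): fails — Rts and Rts but not Rss.
Valid on: (F1).

(F1)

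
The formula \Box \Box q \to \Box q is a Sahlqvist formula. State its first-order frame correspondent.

density

Suppose □□q→□q is valid. Take Rxy and set V(q)={w : xR²w}. Then □□q at x, so □q at x, so q at y, i.e. ∃z(Rxz∧Rzy).
Conversely, on a frame with density the schema holds at every world under every valuation.
Frame condition: \forall x \forall y (Rxy \to \exists z (Rxz \wedge Rzy)).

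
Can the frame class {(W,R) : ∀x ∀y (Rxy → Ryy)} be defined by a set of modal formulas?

Yes, by □(□r → r)

This is a Sahlqvist condition; the T□ axiom □(□r → r) defines it.
Suppose □(□r→r) is valid. Take Rxy and set V(r)={w : Ryw}. Then at y, □r holds; since □(□r→r) at x, □r→r at y, so r at y, i.e. Ryy.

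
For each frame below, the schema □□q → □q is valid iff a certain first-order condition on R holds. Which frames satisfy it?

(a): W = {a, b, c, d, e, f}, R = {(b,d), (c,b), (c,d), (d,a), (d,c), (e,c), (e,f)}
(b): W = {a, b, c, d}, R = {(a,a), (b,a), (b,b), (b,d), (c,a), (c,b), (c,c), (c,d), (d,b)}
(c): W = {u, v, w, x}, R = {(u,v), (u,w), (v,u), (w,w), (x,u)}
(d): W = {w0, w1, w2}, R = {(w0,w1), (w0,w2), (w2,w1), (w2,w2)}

Frame correspondent (Sahlqvist): ∀x ∀y (Rxy → ∃z (Rxz ∧ Rzy)) — i.e. density.
(a): fails — Rdc but no z with Rdz and Rzc.
(b): condition met.
(c): fails — Ruv but no z with Ruz and Rzv.
(d): condition met.
Valid on: (b), (d).

(b), (d)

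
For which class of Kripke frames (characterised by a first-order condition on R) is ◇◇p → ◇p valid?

Replacing p by ¬p and contraposing gives the equivalent schema □p → □□p.
Suppose □p→□□p is valid. Take Rxy, Ryz and set V(p)={w : Rxw}. Then □p at x, so □□p at x, so □p at y, so p at z, i.e. Rxz.

transitivity: ∀x ∀y ∀z (Rxy ∧ Ryz → Rxz)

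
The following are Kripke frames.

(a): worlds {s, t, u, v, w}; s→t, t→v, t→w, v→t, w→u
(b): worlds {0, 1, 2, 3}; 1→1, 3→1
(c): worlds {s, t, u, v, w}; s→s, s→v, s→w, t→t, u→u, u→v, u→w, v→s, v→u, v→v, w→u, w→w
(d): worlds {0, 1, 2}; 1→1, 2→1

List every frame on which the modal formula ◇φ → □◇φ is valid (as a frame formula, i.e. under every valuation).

This is the axiom for the Euclidean property; its first-order frame correspondent is ∀x ∀y ∀z (Rxy ∧ Rxz → Ryz).
(a): fails — Rst and Rst but not Rtt.
(b): holds.
(c): fails — Rsv and Rsw but not Rvw.
(d): holds.
Valid on: (b), (d).

(b), (d)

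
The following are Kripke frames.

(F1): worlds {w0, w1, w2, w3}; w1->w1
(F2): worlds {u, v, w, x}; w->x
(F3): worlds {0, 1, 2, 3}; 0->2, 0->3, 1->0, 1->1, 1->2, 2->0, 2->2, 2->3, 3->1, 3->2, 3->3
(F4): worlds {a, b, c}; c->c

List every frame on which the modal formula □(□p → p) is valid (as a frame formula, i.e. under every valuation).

Frame correspondent (Sahlqvist): ∀x ∀y (Rxy → Ryy) — i.e. shift-reflexivity.
(F1): satisfies the condition.
(F2): fails — Rwx but not Rxx.
(F3): fails — R10 but not R00.
(F4): satisfies the condition.
Valid on: (F1), (F4).

(F1), (F4)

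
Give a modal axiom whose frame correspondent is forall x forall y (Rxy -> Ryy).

□(□p → p)

This is shift-reflexivity; the standard corresponding axiom is T□: □(□p → p).
Suppose □(□p→p) is valid. Take Rxy and set V(p)={w : Ryw}. Then at y, □p holds; since □(□p→p) at x, □p→p at y, so p at y, i.e. Ryy.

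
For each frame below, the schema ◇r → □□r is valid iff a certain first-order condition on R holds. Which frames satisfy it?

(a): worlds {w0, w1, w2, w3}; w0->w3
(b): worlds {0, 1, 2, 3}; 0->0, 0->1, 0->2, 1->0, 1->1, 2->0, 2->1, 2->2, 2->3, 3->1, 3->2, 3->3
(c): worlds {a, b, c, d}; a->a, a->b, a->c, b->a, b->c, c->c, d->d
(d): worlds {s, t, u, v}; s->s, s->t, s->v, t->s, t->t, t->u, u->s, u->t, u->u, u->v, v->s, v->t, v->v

(a)

The schema corresponds to a generalized confluence (Geach) condition: ∀x ∀y ∀z ((xRy ∧ xR²z) → ∃w (y = w ∧ z = w)).
(a): ✓.
(b): fails — 0R0, 0R²1 but 0 ≠ 1.
(c): fails — aRa, aR²b but a ≠ b.
(d): fails — sRs, sR²t but s ≠ t.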